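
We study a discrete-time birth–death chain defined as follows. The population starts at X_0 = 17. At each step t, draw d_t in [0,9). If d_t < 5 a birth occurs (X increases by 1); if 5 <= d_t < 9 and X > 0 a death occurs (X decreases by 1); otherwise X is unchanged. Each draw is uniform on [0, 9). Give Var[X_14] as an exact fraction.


1120/81

X can drop by at most 1 per step and X_0 = 17 > T = 14, so X_t >= 17 − t >= 3 > 0 for every t <= 14: the floor at 0 (the 'and X > 0' condition) never binds. Hence X_14 = X_0 + Σ_{t<14} Y_t with i.i.d. increments Y_t = y(d_t) ∈ {+1, −1, 0}.
Outcome values over d=0..8: [1, 1, 1, 1, 1, -1, -1, -1, -1]
Σy = 1, Σy² = 9, M = 9
μ = 1/9 = 1/9,  σ² = 9/9 − (1/9)² = 80/81
Independent increments: Var[X_14] = 14·σ² = 14·(80/81) = 1120/81


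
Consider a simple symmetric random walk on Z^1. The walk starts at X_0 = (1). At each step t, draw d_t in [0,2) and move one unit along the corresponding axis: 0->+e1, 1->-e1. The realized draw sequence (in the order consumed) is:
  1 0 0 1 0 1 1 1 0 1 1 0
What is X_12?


t=0: X=(1), d=1 → -e1, X_1=(0)
t=1: X=(0), d=0 → +e1, X_2=(1)
t=2: X=(1), d=0 → +e1, X_3=(2)
t=3: X=(2), d=1 → -e1, X_4=(1)
t=4: X=(1), d=0 → +e1, X_5=(2)
t=5: X=(2), d=1 → -e1, X_6=(1)
t=6: X=(1), d=1 → -e1, X_7=(0)
t=7: X=(0), d=1 → -e1, X_8=(-1)
t=8: X=(-1), d=0 → +e1, X_9=(0)
t=9: X=(0), d=1 → -e1, X_10=(-1)
t=10: X=(-1), d=1 → -e1, X_11=(-2)
t=11: X=(-2), d=0 → +e1, X_12=(-1)

(-1)


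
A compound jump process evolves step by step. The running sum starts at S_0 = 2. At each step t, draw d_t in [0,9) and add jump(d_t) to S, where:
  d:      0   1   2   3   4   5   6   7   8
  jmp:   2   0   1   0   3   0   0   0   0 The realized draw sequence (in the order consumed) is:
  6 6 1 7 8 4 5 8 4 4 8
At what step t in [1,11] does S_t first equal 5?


6

t=0: S=2, d=6, jump=0, S_1=2
t=1: S=2, d=6, jump=0, S_2=2
t=2: S=2, d=1, jump=0, S_3=2
t=3: S=2, d=7, jump=0, S_4=2
t=4: S=2, d=8, jump=0, S_5=2
t=5: S=2, d=4, jump=3, S_6=5
t=6: S=5, d=5, jump=0, S_7=5
t=7: S=5, d=8, jump=0, S_8=5
t=8: S=5, d=4, jump=3, S_9=8
t=9: S=8, d=4, jump=3, S_10=11
t=10: S=11, d=8, jump=0, S_11=11


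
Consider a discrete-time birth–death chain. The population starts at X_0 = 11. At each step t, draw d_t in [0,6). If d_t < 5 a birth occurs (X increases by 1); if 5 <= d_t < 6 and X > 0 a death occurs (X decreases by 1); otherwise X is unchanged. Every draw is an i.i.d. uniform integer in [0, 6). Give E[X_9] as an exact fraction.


17

X can drop by at most 1 per step and X_0 = 11 > T = 9, so X_t >= 11 − t >= 2 > 0 for every t <= 9: the floor at 0 (the 'and X > 0' condition) never binds. Hence X_9 = X_0 + Σ_{t<9} Y_t with i.i.d. increments Y_t = y(d_t) ∈ {+1, −1, 0}.
Outcome values over d=0..5: [1, 1, 1, 1, 1, -1]
Σy = 4, Σy² = 6, M = 6
μ = 4/6 = 2/3,  σ² = 6/6 − (2/3)² = 5/9
E[X_9] = 11 + 9·(2/3) = 17


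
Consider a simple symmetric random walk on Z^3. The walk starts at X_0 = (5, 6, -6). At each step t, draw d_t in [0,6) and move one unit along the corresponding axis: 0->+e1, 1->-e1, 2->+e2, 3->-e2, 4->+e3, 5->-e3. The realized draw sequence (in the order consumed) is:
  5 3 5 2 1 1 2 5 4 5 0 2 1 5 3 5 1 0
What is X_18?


(3, 7, -11)

t=0: X=(5, 6, -6), d=5 → -e3, X_1=(5, 6, -7)
t=1: X=(5, 6, -7), d=3 → -e2, X_2=(5, 5, -7)
t=2: X=(5, 5, -7), d=5 → -e3, X_3=(5, 5, -8)
t=3: X=(5, 5, -8), d=2 → +e2, X_4=(5, 6, -8)
t=4: X=(5, 6, -8), d=1 → -e1, X_5=(4, 6, -8)
t=5: X=(4, 6, -8), d=1 → -e1, X_6=(3, 6, -8)
t=6: X=(3, 6, -8), d=2 → +e2, X_7=(3, 7, -8)
t=7: X=(3, 7, -8), d=5 → -e3, X_8=(3, 7, -9)
t=8: X=(3, 7, -9), d=4 → +e3, X_9=(3, 7, -8)
t=9: X=(3, 7, -8), d=5 → -e3, X_10=(3, 7, -9)
t=10: X=(3, 7, -9), d=0 → +e1, X_11=(4, 7, -9)
t=11: X=(4, 7, -9), d=2 → +e2, X_12=(4, 8, -9)
t=12: X=(4, 8, -9), d=1 → -e1, X_13=(3, 8, -9)
t=13: X=(3, 8, -9), d=5 → -e3, X_14=(3, 8, -10)
t=14: X=(3, 8, -10), d=3 → -e2, X_15=(3, 7, -10)
t=15: X=(3, 7, -10), d=5 → -e3, X_16=(3, 7, -11)
t=16: X=(3, 7, -11), d=1 → -e1, X_17=(2, 7, -11)
t=17: X=(2, 7, -11), d=0 → +e1, X_18=(3, 7, -11)


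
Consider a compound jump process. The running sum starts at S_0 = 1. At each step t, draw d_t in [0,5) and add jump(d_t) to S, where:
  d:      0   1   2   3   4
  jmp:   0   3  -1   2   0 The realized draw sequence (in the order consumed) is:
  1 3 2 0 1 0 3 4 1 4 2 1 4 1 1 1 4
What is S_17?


t=0: S=1, d=1, jump=3, S_1=4
t=1: S=4, d=3, jump=2, S_2=6
t=2: S=6, d=2, jump=-1, S_3=5
t=3: S=5, d=0, jump=0, S_4=5
t=4: S=5, d=1, jump=3, S_5=8
t=5: S=8, d=0, jump=0, S_6=8
t=6: S=8, d=3, jump=2, S_7=10
t=7: S=10, d=4, jump=0, S_8=10
t=8: S=10, d=1, jump=3, S_9=13
t=9: S=13, d=4, jump=0, S_10=13
t=10: S=13, d=2, jump=-1, S_11=12
t=11: S=12, d=1, jump=3, S_12=15
t=12: S=15, d=4, jump=0, S_13=15
t=13: S=15, d=1, jump=3, S_14=18
t=14: S=18, d=1, jump=3, S_15=21
t=15: S=21, d=1, jump=3, S_16=24
t=16: S=24, d=4, jump=0, S_17=24

24


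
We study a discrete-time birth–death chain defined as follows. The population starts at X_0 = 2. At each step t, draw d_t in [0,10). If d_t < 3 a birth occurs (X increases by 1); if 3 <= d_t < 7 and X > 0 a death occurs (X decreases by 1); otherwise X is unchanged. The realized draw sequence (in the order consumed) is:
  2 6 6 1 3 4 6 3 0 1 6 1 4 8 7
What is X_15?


1

t=0: X=2, d=2 → birth, X_1=3
t=1: X=3, d=6 → death, X_2=2
t=2: X=2, d=6 → death, X_3=1
t=3: X=1, d=1 → birth, X_4=2
t=4: X=2, d=3 → death, X_5=1
t=5: X=1, d=4 → death, X_6=0
t=6: X=0, d=6 → hold, X_7=0
t=7: X=0, d=3 → hold, X_8=0
t=8: X=0, d=0 → birth, X_9=1
t=9: X=1, d=1 → birth, X_10=2
t=10: X=2, d=6 → death, X_11=1
t=11: X=1, d=1 → birth, X_12=2
t=12: X=2, d=4 → death, X_13=1
t=13: X=1, d=8 → hold, X_14=1
t=14: X=1, d=7 → hold, X_15=1


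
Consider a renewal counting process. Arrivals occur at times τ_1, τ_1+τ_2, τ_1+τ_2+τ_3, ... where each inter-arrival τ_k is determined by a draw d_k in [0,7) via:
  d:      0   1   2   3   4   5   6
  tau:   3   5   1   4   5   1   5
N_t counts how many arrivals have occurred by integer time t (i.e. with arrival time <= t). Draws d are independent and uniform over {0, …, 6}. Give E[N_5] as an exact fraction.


22047/16807

Inter-arrival values over d=0..6: [3, 5, 1, 4, 5, 1, 5]
Each d has probability 1/7, so the pmf of τ is: f(1) = 2/7, f(3) = 1/7, f(4) = 1/7, f(5) = 3/7
Renewal equation for m(n) = E[N_n]: condition on τ_1 = k (if k <= n, one arrival plus a fresh copy on the remaining n−k steps): m(n) = F(n) + Σ_{k<=n} f(k)·m(n−k), where F(n) = P(τ <= n) and m(0) = 0
m(1) = F(1) = 2/7
m(2) = F(2) + f(1)·m(1) = 2/7 + 2/7·2/7 = 18/49
m(3) = F(3) + f(1)·m(2) = 3/7 + 2/7·18/49 = 183/343
m(4) = F(4) + f(1)·m(3) + f(3)·m(1) = 4/7 + 2/7·183/343 + 1/7·2/7 = 1836/2401
m(5) = F(5) + f(1)·m(4) + f(3)·m(2) + f(4)·m(1) = 1 + 2/7·1836/2401 + 1/7·18/49 + 1/7·2/7 = 22047/16807
E[N_5] = m(5) = 22047/16807


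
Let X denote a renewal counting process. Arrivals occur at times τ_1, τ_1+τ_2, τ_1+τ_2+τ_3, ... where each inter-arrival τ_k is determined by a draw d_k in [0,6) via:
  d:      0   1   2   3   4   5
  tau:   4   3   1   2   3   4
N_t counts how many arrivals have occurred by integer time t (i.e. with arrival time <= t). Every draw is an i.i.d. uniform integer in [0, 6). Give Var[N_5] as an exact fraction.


23370167/60466176

Inter-arrival values over d=0..5: [4, 3, 1, 2, 3, 4]
Each d has probability 1/6, so the pmf of τ is: f(1) = 1/6, f(2) = 1/6, f(3) = 1/3, f(4) = 1/3
Let p_n(j) = P(N_n = j), with p_0 = [1]. Condition on τ_1: p_n(0) = P(τ > n), and for j >= 1, p_n(j) = Σ_{k<=n} f(k)·p_{n−k}(j−1)
p_1 = [5/6, 1/6]  (j = 0..1)
p_2 = [2/3, 11/36, 1/36]  (j = 0..2)
p_3 = [1/3, 7/12, 17/216, 1/216]  (j = 0..3)
p_4 = [0, 7/9, 11/54, 23/1296, 1/1296]  (j = 0..4)
p_5 = [0, 5/9, 83/216, 73/1296, 29/7776, 1/7776]  (j = 0..5)
E[N_5] = Σ j·p_5(j) = 11731/7776;  E[N_5²] = Σ j²·p_5(j) = 6901/2592
Var[N_5] = 6901/2592 − (11731/7776)² = 23370167/60466176


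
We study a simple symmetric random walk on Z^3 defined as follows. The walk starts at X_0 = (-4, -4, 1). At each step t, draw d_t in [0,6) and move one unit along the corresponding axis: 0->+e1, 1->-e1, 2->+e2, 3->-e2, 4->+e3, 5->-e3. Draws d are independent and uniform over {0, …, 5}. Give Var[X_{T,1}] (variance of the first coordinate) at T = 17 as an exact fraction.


Outcome values over d=0..5: [1, -1, 0, 0, 0, 0]
Σy = 0, Σy² = 2, M = 6
μ = 0/6 = 0,  σ² = 2/6 − (0)² = 1/3
Independent increments: Var[X_17] = 17·σ² = 17·(1/3) = 17/3

17/3


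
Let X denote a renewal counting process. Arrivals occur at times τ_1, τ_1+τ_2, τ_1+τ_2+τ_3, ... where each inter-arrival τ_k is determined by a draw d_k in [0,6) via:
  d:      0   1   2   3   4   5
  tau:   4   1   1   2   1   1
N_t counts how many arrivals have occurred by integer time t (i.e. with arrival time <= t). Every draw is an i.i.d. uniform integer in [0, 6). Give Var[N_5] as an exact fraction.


Inter-arrival values over d=0..5: [4, 1, 1, 2, 1, 1]
Each d has probability 1/6, so the pmf of τ is: f(1) = 2/3, f(2) = 1/6, f(4) = 1/6
Let p_n(j) = P(N_n = j), with p_0 = [1]. Condition on τ_1: p_n(0) = P(τ > n), and for j >= 1, p_n(j) = Σ_{k<=n} f(k)·p_{n−k}(j−1)
p_1 = [1/3, 2/3]  (j = 0..1)
p_2 = [1/6, 7/18, 4/9]  (j = 0..2)
p_3 = [1/6, 1/6, 10/27, 8/27]  (j = 0..3)
p_4 = [0, 11/36, 19/108, 26/81, 16/81]  (j = 0..4)
p_5 = [0, 1/12, 37/108, 29/162, 64/243, 32/243]  (j = 0..5)
E[N_5] = Σ j·p_5(j) = 2933/972;  E[N_5²] = Σ j²·p_5(j) = 3425/324
Var[N_5] = 3425/324 − (2933/972)² = 1384811/944784

1384811/944784


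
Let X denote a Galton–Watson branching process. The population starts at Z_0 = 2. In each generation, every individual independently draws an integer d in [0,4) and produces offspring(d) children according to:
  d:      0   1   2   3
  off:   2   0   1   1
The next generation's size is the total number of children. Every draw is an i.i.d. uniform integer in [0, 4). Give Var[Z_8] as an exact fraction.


Outcome values over d=0..3: [2, 0, 1, 1]
Σy = 4, Σy² = 6, M = 4
μ = 4/4 = 1,  σ² = 6/4 − (1)² = 1/2
V_0 = 0, E_0 = 2
V_1 = 1/2·E_0 + (1)²·V_0 = 1;  E_1 = 2
V_2 = 1/2·E_1 + (1)²·V_1 = 2;  E_2 = 2
V_3 = 1/2·E_2 + (1)²·V_2 = 3;  E_3 = 2
V_4 = 1/2·E_3 + (1)²·V_3 = 4;  E_4 = 2
V_5 = 1/2·E_4 + (1)²·V_4 = 5;  E_5 = 2
V_6 = 1/2·E_5 + (1)²·V_5 = 6;  E_6 = 2
V_7 = 1/2·E_6 + (1)²·V_6 = 7;  E_7 = 2
V_8 = 1/2·E_7 + (1)²·V_7 = 8;  E_8 = 2

8


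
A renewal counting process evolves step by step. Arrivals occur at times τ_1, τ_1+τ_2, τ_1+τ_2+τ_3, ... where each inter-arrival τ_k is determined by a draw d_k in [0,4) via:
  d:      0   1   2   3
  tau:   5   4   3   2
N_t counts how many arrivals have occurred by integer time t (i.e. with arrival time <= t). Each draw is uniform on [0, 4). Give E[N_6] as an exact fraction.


89/64

Inter-arrival values over d=0..3: [5, 4, 3, 2]
Each d has probability 1/4, so the pmf of τ is: f(2) = 1/4, f(3) = 1/4, f(4) = 1/4, f(5) = 1/4
Renewal equation for m(n) = E[N_n]: condition on τ_1 = k (if k <= n, one arrival plus a fresh copy on the remaining n−k steps): m(n) = F(n) + Σ_{k<=n} f(k)·m(n−k), where F(n) = P(τ <= n) and m(0) = 0
m(1) = F(1) = 0
m(2) = F(2) = 1/4
m(3) = F(3) = 1/2
m(4) = F(4) + f(2)·m(2) = 3/4 + 1/4·1/4 = 13/16
m(5) = F(5) + f(2)·m(3) + f(3)·m(2) = 1 + 1/4·1/2 + 1/4·1/4 = 19/16
m(6) = F(6) + f(2)·m(4) + f(3)·m(3) + f(4)·m(2) = 1 + 1/4·13/16 + 1/4·1/2 + 1/4·1/4 = 89/64
E[N_6] = m(6) = 89/64


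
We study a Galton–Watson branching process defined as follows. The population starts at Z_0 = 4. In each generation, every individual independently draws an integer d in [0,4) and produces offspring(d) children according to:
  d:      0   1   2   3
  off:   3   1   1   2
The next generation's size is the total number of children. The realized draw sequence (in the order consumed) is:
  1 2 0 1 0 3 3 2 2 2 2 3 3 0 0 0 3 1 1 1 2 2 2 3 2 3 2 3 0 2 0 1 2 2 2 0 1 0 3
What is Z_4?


31

gen 0: Z_0=4, draws=[1, 2, 0, 1], offspring=[1, 1, 3, 1], Z_1=6
gen 1: Z_1=6, draws=[0, 3, 3, 2, 2, 2], offspring=[3, 2, 2, 1, 1, 1], Z_2=10
gen 2: Z_2=10, draws=[2, 3, 3, 0, 0, 0, 3, 1, 1, 1], offspring=[1, 2, 2, 3, 3, 3, 2, 1, 1, 1], Z_3=19
gen 3: Z_3=19, draws=[2, 2, 2, 3, 2, 3, 2, 3, 0, 2, 0, 1, 2, 2, 2, 0, 1, 0, 3], offspring=[1, 1, 1, 2, 1, 2, 1, 2, 3, 1, 3, 1, 1, 1, 1, 3, 1, 3, 2], Z_4=31


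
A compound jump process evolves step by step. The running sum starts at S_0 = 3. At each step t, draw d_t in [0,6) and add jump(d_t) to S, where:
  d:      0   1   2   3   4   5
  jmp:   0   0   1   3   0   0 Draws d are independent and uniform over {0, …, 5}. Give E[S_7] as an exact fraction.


23/3

Outcome values over d=0..5: [0, 0, 1, 3, 0, 0]
Σy = 4, Σy² = 10, M = 6
μ = 4/6 = 2/3,  σ² = 10/6 − (2/3)² = 11/9
E[S_7] = 3 + 7·(2/3) = 23/3


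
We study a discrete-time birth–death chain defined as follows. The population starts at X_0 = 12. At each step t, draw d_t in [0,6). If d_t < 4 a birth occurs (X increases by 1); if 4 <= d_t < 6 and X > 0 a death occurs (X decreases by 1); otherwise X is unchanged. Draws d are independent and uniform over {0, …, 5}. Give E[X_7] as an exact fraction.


X can drop by at most 1 per step and X_0 = 12 > T = 7, so X_t >= 12 − t >= 5 > 0 for every t <= 7: the floor at 0 (the 'and X > 0' condition) never binds. Hence X_7 = X_0 + Σ_{t<7} Y_t with i.i.d. increments Y_t = y(d_t) ∈ {+1, −1, 0}.
Outcome values over d=0..5: [1, 1, 1, 1, -1, -1]
Σy = 2, Σy² = 6, M = 6
μ = 2/6 = 1/3,  σ² = 6/6 − (1/3)² = 8/9
E[X_7] = 12 + 7·(1/3) = 43/3

43/3


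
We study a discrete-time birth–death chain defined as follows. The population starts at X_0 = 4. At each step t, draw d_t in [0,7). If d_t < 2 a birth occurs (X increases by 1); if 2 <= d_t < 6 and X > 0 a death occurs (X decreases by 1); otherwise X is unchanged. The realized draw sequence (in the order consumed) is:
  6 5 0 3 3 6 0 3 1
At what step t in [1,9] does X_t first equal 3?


2

t=0: X=4, d=6 → hold, X_1=4
t=1: X=4, d=5 → death, X_2=3
t=2: X=3, d=0 → birth, X_3=4
t=3: X=4, d=3 → death, X_4=3
t=4: X=3, d=3 → death, X_5=2
t=5: X=2, d=6 → hold, X_6=2
t=6: X=2, d=0 → birth, X_7=3
t=7: X=3, d=3 → death, X_8=2
t=8: X=2, d=1 → birth, X_9=3


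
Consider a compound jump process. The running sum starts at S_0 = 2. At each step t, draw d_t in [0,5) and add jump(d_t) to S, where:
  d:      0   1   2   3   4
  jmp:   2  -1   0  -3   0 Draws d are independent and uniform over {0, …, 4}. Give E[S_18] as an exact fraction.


Outcome values over d=0..4: [2, -1, 0, -3, 0]
Σy = -2, Σy² = 14, M = 5
μ = -2/5 = -2/5,  σ² = 14/5 − (-2/5)² = 66/25
E[S_18] = 2 + 18·(-2/5) = -26/5

-26/5


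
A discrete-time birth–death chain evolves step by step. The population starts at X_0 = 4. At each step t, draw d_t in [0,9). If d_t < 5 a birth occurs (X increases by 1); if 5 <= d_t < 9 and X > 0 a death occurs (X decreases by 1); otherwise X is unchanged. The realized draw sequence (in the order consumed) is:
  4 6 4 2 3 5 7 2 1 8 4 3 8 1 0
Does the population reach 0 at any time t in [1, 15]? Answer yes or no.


t=0: X=4, d=4 → birth, X_1=5
t=1: X=5, d=6 → death, X_2=4
t=2: X=4, d=4 → birth, X_3=5
t=3: X=5, d=2 → birth, X_4=6
t=4: X=6, d=3 → birth, X_5=7
t=5: X=7, d=5 → death, X_6=6
t=6: X=6, d=7 → death, X_7=5
t=7: X=5, d=2 → birth, X_8=6
t=8: X=6, d=1 → birth, X_9=7
t=9: X=7, d=8 → death, X_10=6
t=10: X=6, d=4 → birth, X_11=7
t=11: X=7, d=3 → birth, X_12=8
t=12: X=8, d=8 → death, X_13=7
t=13: X=7, d=1 → birth, X_14=8
t=14: X=8, d=0 → birth, X_15=9

no


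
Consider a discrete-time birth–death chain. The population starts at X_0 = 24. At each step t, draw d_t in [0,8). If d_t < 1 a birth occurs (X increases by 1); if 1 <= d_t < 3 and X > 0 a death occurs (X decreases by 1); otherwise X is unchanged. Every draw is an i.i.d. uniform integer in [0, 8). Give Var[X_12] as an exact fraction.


X can drop by at most 1 per step and X_0 = 24 > T = 12, so X_t >= 24 − t >= 12 > 0 for every t <= 12: the floor at 0 (the 'and X > 0' condition) never binds. Hence X_12 = X_0 + Σ_{t<12} Y_t with i.i.d. increments Y_t = y(d_t) ∈ {+1, −1, 0}.
Outcome values over d=0..7: [1, -1, -1, 0, 0, 0, 0, 0]
Σy = -1, Σy² = 3, M = 8
μ = -1/8 = -1/8,  σ² = 3/8 − (-1/8)² = 23/64
Independent increments: Var[X_12] = 12·σ² = 12·(23/64) = 69/16

69/16


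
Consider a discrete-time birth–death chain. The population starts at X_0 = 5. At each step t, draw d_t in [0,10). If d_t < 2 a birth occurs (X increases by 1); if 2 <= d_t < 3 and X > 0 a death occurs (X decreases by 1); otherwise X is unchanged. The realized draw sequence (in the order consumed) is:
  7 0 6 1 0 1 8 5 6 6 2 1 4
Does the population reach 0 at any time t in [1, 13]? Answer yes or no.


t=0: X=5, d=7 → hold, X_1=5
t=1: X=5, d=0 → birth, X_2=6
t=2: X=6, d=6 → hold, X_3=6
t=3: X=6, d=1 → birth, X_4=7
t=4: X=7, d=0 → birth, X_5=8
t=5: X=8, d=1 → birth, X_6=9
t=6: X=9, d=8 → hold, X_7=9
t=7: X=9, d=5 → hold, X_8=9
t=8: X=9, d=6 → hold, X_9=9
t=9: X=9, d=6 → hold, X_10=9
t=10: X=9, d=2 → death, X_11=8
t=11: X=8, d=1 → birth, X_12=9
t=12: X=9, d=4 → hold, X_13=9

no


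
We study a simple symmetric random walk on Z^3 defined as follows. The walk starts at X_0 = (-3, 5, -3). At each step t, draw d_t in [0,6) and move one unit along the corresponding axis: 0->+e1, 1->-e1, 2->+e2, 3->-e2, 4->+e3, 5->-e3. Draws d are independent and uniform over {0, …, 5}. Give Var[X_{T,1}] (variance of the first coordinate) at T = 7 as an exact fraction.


Outcome values over d=0..5: [1, -1, 0, 0, 0, 0]
Σy = 0, Σy² = 2, M = 6
μ = 0/6 = 0,  σ² = 2/6 − (0)² = 1/3
Independent increments: Var[X_7] = 7·σ² = 7·(1/3) = 7/3

7/3


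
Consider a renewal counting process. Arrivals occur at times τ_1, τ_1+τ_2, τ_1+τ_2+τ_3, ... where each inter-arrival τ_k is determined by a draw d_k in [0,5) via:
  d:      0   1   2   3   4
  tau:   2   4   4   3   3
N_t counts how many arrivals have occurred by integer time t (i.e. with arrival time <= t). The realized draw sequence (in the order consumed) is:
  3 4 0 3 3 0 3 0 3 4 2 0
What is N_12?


4

draw d_1=3: τ_1=3, arrival time A_1=3
draw d_2=4: τ_2=3, arrival time A_2=6
draw d_3=0: τ_3=2, arrival time A_3=8
draw d_4=3: τ_4=3, arrival time A_4=11
draw d_5=3: τ_5=3, arrival time A_5=14
draw d_6=0: τ_6=2, arrival time A_6=16
draw d_7=3: τ_7=3, arrival time A_7=19
draw d_8=0: τ_8=2, arrival time A_8=21
draw d_9=3: τ_9=3, arrival time A_9=24
draw d_10=4: τ_10=3, arrival time A_10=27
draw d_11=2: τ_11=4, arrival time A_11=31
draw d_12=0: τ_12=2, arrival time A_12=33
N_t over t=0..12: 0:0 1:0 2:0 3:1 4:1 5:1 6:2 7:2 8:3 9:3 10:3 11:4 12:4


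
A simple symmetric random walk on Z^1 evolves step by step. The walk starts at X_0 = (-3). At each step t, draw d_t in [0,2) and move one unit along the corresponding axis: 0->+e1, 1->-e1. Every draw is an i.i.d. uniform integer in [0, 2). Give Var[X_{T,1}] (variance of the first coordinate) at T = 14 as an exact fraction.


14

Outcome values over d=0..1: [1, -1]
Σy = 0, Σy² = 2, M = 2
μ = 0/2 = 0,  σ² = 2/2 − (0)² = 1
Independent increments: Var[X_14] = 14·σ² = 14·(1) = 14


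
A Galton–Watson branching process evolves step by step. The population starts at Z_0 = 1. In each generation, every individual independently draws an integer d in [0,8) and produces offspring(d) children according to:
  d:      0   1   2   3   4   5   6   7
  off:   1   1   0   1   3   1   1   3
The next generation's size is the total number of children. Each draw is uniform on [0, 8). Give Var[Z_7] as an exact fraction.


646957068442839/4398046511104

Outcome values over d=0..7: [1, 1, 0, 1, 3, 1, 1, 3]
Σy = 11, Σy² = 23, M = 8
μ = 11/8 = 11/8,  σ² = 23/8 − (11/8)² = 63/64
V_0 = 0, E_0 = 1
V_1 = 63/64·E_0 + (11/8)²·V_0 = 63/64;  E_1 = 11/8
V_2 = 63/64·E_1 + (11/8)²·V_1 = 13167/4096;  E_2 = 121/64
V_3 = 63/64·E_2 + (11/8)²·V_2 = 2081079/262144;  E_3 = 1331/512
V_4 = 63/64·E_3 + (11/8)²·V_3 = 294743295/16777216;  E_4 = 14641/4096
V_5 = 63/64·E_4 + (11/8)²·V_4 = 39442019463/1073741824;  E_5 = 161051/32768
V_6 = 63/64·E_5 + (11/8)²·V_5 = 5104955462607/68719476736;  E_6 = 1771561/262144
V_7 = 63/64·E_6 + (11/8)²·V_6 = 646957068442839/4398046511104;  E_7 = 19487171/2097152


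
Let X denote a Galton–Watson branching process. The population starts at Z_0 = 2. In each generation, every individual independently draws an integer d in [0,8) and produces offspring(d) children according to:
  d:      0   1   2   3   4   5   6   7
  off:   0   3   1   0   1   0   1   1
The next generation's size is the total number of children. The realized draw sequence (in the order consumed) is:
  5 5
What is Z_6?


gen 0: Z_0=2, draws=[5, 5], offspring=[0, 0], Z_1=0
gen 1: Z_1=0, draws=[], offspring=[], Z_2=0
gen 2: Z_2=0, draws=[], offspring=[], Z_3=0
gen 3: Z_3=0, draws=[], offspring=[], Z_4=0
gen 4: Z_4=0, draws=[], offspring=[], Z_5=0
gen 5: Z_5=0, draws=[], offspring=[], Z_6=0

0


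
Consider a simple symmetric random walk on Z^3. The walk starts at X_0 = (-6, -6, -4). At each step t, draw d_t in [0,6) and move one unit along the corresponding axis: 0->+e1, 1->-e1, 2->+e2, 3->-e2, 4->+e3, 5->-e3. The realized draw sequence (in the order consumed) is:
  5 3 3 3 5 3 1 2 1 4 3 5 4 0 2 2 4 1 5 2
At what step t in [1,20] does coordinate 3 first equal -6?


t=0: X=(-6, -6, -4), d=5 → -e3, X_1=(-6, -6, -5)
t=1: X=(-6, -6, -5), d=3 → -e2, X_2=(-6, -7, -5)
t=2: X=(-6, -7, -5), d=3 → -e2, X_3=(-6, -8, -5)
t=3: X=(-6, -8, -5), d=3 → -e2, X_4=(-6, -9, -5)
t=4: X=(-6, -9, -5), d=5 → -e3, X_5=(-6, -9, -6)
t=5: X=(-6, -9, -6), d=3 → -e2, X_6=(-6, -10, -6)
t=6: X=(-6, -10, -6), d=1 → -e1, X_7=(-7, -10, -6)
t=7: X=(-7, -10, -6), d=2 → +e2, X_8=(-7, -9, -6)
t=8: X=(-7, -9, -6), d=1 → -e1, X_9=(-8, -9, -6)
t=9: X=(-8, -9, -6), d=4 → +e3, X_10=(-8, -9, -5)
t=10: X=(-8, -9, -5), d=3 → -e2, X_11=(-8, -10, -5)
t=11: X=(-8, -10, -5), d=5 → -e3, X_12=(-8, -10, -6)
t=12: X=(-8, -10, -6), d=4 → +e3, X_13=(-8, -10, -5)
t=13: X=(-8, -10, -5), d=0 → +e1, X_14=(-7, -10, -5)
t=14: X=(-7, -10, -5), d=2 → +e2, X_15=(-7, -9, -5)
t=15: X=(-7, -9, -5), d=2 → +e2, X_16=(-7, -8, -5)
t=16: X=(-7, -8, -5), d=4 → +e3, X_17=(-7, -8, -4)
t=17: X=(-7, -8, -4), d=1 → -e1, X_18=(-8, -8, -4)
t=18: X=(-8, -8, -4), d=5 → -e3, X_19=(-8, -8, -5)
t=19: X=(-8, -8, -5), d=2 → +e2, X_20=(-8, -7, -5)

5


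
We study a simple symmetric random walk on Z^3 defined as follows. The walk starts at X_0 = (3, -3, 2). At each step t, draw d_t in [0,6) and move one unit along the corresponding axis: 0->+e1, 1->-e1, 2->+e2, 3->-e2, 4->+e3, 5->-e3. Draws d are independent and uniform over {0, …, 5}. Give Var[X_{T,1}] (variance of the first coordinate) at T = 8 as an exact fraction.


8/3

Outcome values over d=0..5: [1, -1, 0, 0, 0, 0]
Σy = 0, Σy² = 2, M = 6
μ = 0/6 = 0,  σ² = 2/6 − (0)² = 1/3
Independent increments: Var[X_8] = 8·σ² = 8·(1/3) = 8/3


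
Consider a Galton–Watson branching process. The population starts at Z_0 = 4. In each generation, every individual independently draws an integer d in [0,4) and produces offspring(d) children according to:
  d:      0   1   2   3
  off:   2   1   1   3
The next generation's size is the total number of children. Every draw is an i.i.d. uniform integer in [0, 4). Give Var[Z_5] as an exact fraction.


Outcome values over d=0..3: [2, 1, 1, 3]
Σy = 7, Σy² = 15, M = 4
μ = 7/4 = 7/4,  σ² = 15/4 − (7/4)² = 11/16
V_0 = 0, E_0 = 4
V_1 = 11/16·E_0 + (7/4)²·V_0 = 11/4;  E_1 = 7
V_2 = 11/16·E_1 + (7/4)²·V_1 = 847/64;  E_2 = 49/4
V_3 = 11/16·E_2 + (7/4)²·V_2 = 50127/1024;  E_3 = 343/16
V_4 = 11/16·E_3 + (7/4)²·V_3 = 2697695/16384;  E_4 = 2401/64
V_5 = 11/16·E_4 + (7/4)²·V_4 = 138948271/262144;  E_5 = 16807/256

138948271/262144


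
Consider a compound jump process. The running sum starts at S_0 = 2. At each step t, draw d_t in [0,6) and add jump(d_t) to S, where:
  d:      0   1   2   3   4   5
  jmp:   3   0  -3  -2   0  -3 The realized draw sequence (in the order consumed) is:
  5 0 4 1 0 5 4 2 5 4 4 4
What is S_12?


t=0: S=2, d=5, jump=-3, S_1=-1
t=1: S=-1, d=0, jump=3, S_2=2
t=2: S=2, d=4, jump=0, S_3=2
t=3: S=2, d=1, jump=0, S_4=2
t=4: S=2, d=0, jump=3, S_5=5
t=5: S=5, d=5, jump=-3, S_6=2
t=6: S=2, d=4, jump=0, S_7=2
t=7: S=2, d=2, jump=-3, S_8=-1
t=8: S=-1, d=5, jump=-3, S_9=-4
t=9: S=-4, d=4, jump=0, S_10=-4
t=10: S=-4, d=4, jump=0, S_11=-4
t=11: S=-4, d=4, jump=0, S_12=-4

-4


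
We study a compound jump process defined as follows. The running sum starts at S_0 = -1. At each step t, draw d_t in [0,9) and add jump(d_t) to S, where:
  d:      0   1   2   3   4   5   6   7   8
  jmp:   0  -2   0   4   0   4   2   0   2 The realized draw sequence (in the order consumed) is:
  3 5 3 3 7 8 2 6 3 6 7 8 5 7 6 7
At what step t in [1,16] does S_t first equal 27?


12

t=0: S=-1, d=3, jump=4, S_1=3
t=1: S=3, d=5, jump=4, S_2=7
t=2: S=7, d=3, jump=4, S_3=11
t=3: S=11, d=3, jump=4, S_4=15
t=4: S=15, d=7, jump=0, S_5=15
t=5: S=15, d=8, jump=2, S_6=17
t=6: S=17, d=2, jump=0, S_7=17
t=7: S=17, d=6, jump=2, S_8=19
t=8: S=19, d=3, jump=4, S_9=23
t=9: S=23, d=6, jump=2, S_10=25
t=10: S=25, d=7, jump=0, S_11=25
t=11: S=25, d=8, jump=2, S_12=27
t=12: S=27, d=5, jump=4, S_13=31
t=13: S=31, d=7, jump=0, S_14=31
t=14: S=31, d=6, jump=2, S_15=33
t=15: S=33, d=7, jump=0, S_16=33


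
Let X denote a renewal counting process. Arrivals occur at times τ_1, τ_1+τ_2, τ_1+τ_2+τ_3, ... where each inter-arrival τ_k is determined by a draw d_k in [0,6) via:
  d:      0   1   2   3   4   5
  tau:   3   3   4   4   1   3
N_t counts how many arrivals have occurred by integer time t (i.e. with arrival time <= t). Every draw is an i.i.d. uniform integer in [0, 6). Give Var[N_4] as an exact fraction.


Inter-arrival values over d=0..5: [3, 3, 4, 4, 1, 3]
Each d has probability 1/6, so the pmf of τ is: f(1) = 1/6, f(3) = 1/2, f(4) = 1/3
Let p_n(j) = P(N_n = j), with p_0 = [1]. Condition on τ_1: p_n(0) = P(τ > n), and for j >= 1, p_n(j) = Σ_{k<=n} f(k)·p_{n−k}(j−1)
p_1 = [5/6, 1/6]  (j = 0..1)
p_2 = [5/6, 5/36, 1/36]  (j = 0..2)
p_3 = [1/3, 23/36, 5/216, 1/216]  (j = 0..3)
p_4 = [0, 29/36, 41/216, 5/1296, 1/1296]  (j = 0..4)
E[N_4] = Σ j·p_4(j) = 1555/1296;  E[N_4²] = Σ j²·p_4(j) = 2089/1296
Var[N_4] = 2089/1296 − (1555/1296)² = 289319/1679616

289319/1679616


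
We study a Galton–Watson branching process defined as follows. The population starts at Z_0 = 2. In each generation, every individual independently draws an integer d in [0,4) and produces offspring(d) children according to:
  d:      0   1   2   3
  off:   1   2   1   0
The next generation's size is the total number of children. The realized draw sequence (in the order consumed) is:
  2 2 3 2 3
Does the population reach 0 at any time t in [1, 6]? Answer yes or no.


yes

gen 0: Z_0=2, draws=[2, 2], offspring=[1, 1], Z_1=2
gen 1: Z_1=2, draws=[3, 2], offspring=[0, 1], Z_2=1
gen 2: Z_2=1, draws=[3], offspring=[0], Z_3=0
gen 3: Z_3=0, draws=[], offspring=[], Z_4=0
gen 4: Z_4=0, draws=[], offspring=[], Z_5=0
gen 5: Z_5=0, draws=[], offspring=[], Z_6=0


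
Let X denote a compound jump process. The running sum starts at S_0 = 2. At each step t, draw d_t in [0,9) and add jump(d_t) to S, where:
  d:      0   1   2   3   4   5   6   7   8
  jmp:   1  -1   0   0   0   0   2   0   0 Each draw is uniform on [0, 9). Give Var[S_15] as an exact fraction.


Outcome values over d=0..8: [1, -1, 0, 0, 0, 0, 2, 0, 0]
Σy = 2, Σy² = 6, M = 9
μ = 2/9 = 2/9,  σ² = 6/9 − (2/9)² = 50/81
Independent increments: Var[S_15] = 15·σ² = 15·(50/81) = 250/27

250/27


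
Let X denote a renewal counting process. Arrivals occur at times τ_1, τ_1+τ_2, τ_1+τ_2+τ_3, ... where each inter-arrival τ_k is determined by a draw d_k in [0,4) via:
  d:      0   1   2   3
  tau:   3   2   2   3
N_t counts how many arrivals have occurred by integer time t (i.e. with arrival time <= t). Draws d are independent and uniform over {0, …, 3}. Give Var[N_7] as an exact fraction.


Inter-arrival values over d=0..3: [3, 2, 2, 3]
Each d has probability 1/4, so the pmf of τ is: f(2) = 1/2, f(3) = 1/2
Let p_n(j) = P(N_n = j), with p_0 = [1]. Condition on τ_1: p_n(0) = P(τ > n), and for j >= 1, p_n(j) = Σ_{k<=n} f(k)·p_{n−k}(j−1)
p_1 = [1]  (j = 0)
p_2 = [1/2, 1/2]  (j = 0..1)
p_3 = [0, 1]  (j = 0..1)
p_4 = [0, 3/4, 1/4]  (j = 0..2)
p_5 = [0, 1/4, 3/4]  (j = 0..2)
p_6 = [0, 0, 7/8, 1/8]  (j = 0..3)
p_7 = [0, 0, 1/2, 1/2]  (j = 0..3)
E[N_7] = Σ j·p_7(j) = 5/2;  E[N_7²] = Σ j²·p_7(j) = 13/2
Var[N_7] = 13/2 − (5/2)² = 1/4

1/4


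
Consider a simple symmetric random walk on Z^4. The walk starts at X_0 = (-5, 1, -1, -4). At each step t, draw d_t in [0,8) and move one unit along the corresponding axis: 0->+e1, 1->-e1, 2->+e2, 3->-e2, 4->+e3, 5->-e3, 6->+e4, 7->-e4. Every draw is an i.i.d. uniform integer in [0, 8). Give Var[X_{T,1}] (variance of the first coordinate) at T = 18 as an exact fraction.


9/2

Outcome values over d=0..7: [1, -1, 0, 0, 0, 0, 0, 0]
Σy = 0, Σy² = 2, M = 8
μ = 0/8 = 0,  σ² = 2/8 − (0)² = 1/4
Independent increments: Var[X_18] = 18·σ² = 18·(1/4) = 9/2


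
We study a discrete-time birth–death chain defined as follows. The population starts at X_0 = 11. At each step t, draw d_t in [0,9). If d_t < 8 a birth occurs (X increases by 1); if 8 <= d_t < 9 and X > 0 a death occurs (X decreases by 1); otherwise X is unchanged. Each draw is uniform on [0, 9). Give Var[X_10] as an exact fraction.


X can drop by at most 1 per step and X_0 = 11 > T = 10, so X_t >= 11 − t >= 1 > 0 for every t <= 10: the floor at 0 (the 'and X > 0' condition) never binds. Hence X_10 = X_0 + Σ_{t<10} Y_t with i.i.d. increments Y_t = y(d_t) ∈ {+1, −1, 0}.
Outcome values over d=0..8: [1, 1, 1, 1, 1, 1, 1, 1, -1]
Σy = 7, Σy² = 9, M = 9
μ = 7/9 = 7/9,  σ² = 9/9 − (7/9)² = 32/81
Independent increments: Var[X_10] = 10·σ² = 10·(32/81) = 320/81

320/81


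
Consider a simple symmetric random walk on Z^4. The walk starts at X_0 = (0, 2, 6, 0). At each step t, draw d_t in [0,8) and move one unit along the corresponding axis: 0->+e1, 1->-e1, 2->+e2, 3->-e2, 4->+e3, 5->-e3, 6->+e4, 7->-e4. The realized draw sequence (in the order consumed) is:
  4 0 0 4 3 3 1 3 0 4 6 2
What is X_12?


(2, 0, 9, 1)

t=0: X=(0, 2, 6, 0), d=4 → +e3, X_1=(0, 2, 7, 0)
t=1: X=(0, 2, 7, 0), d=0 → +e1, X_2=(1, 2, 7, 0)
t=2: X=(1, 2, 7, 0), d=0 → +e1, X_3=(2, 2, 7, 0)
t=3: X=(2, 2, 7, 0), d=4 → +e3, X_4=(2, 2, 8, 0)
t=4: X=(2, 2, 8, 0), d=3 → -e2, X_5=(2, 1, 8, 0)
t=5: X=(2, 1, 8, 0), d=3 → -e2, X_6=(2, 0, 8, 0)
t=6: X=(2, 0, 8, 0), d=1 → -e1, X_7=(1, 0, 8, 0)
t=7: X=(1, 0, 8, 0), d=3 → -e2, X_8=(1, -1, 8, 0)
t=8: X=(1, -1, 8, 0), d=0 → +e1, X_9=(2, -1, 8, 0)
t=9: X=(2, -1, 8, 0), d=4 → +e3, X_10=(2, -1, 9, 0)
t=10: X=(2, -1, 9, 0), d=6 → +e4, X_11=(2, -1, 9, 1)
t=11: X=(2, -1, 9, 1), d=2 → +e2, X_12=(2, 0, 9, 1)


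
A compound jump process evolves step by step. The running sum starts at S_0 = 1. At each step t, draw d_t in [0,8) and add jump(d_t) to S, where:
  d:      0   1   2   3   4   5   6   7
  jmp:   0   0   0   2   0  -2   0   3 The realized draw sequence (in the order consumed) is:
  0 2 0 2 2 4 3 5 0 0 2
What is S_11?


1

t=0: S=1, d=0, jump=0, S_1=1
t=1: S=1, d=2, jump=0, S_2=1
t=2: S=1, d=0, jump=0, S_3=1
t=3: S=1, d=2, jump=0, S_4=1
t=4: S=1, d=2, jump=0, S_5=1
t=5: S=1, d=4, jump=0, S_6=1
t=6: S=1, d=3, jump=2, S_7=3
t=7: S=3, d=5, jump=-2, S_8=1
t=8: S=1, d=0, jump=0, S_9=1
t=9: S=1, d=0, jump=0, S_10=1
t=10: S=1, d=2, jump=0, S_11=1


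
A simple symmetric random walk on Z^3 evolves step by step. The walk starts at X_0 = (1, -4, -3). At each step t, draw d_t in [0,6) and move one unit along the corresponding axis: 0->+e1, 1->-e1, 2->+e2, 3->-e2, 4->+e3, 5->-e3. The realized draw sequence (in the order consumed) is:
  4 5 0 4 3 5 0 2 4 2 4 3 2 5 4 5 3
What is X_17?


t=0: X=(1, -4, -3), d=4 → +e3, X_1=(1, -4, -2)
t=1: X=(1, -4, -2), d=5 → -e3, X_2=(1, -4, -3)
t=2: X=(1, -4, -3), d=0 → +e1, X_3=(2, -4, -3)
t=3: X=(2, -4, -3), d=4 → +e3, X_4=(2, -4, -2)
t=4: X=(2, -4, -2), d=3 → -e2, X_5=(2, -5, -2)
t=5: X=(2, -5, -2), d=5 → -e3, X_6=(2, -5, -3)
t=6: X=(2, -5, -3), d=0 → +e1, X_7=(3, -5, -3)
t=7: X=(3, -5, -3), d=2 → +e2, X_8=(3, -4, -3)
t=8: X=(3, -4, -3), d=4 → +e3, X_9=(3, -4, -2)
t=9: X=(3, -4, -2), d=2 → +e2, X_10=(3, -3, -2)
t=10: X=(3, -3, -2), d=4 → +e3, X_11=(3, -3, -1)
t=11: X=(3, -3, -1), d=3 → -e2, X_12=(3, -4, -1)
t=12: X=(3, -4, -1), d=2 → +e2, X_13=(3, -3, -1)
t=13: X=(3, -3, -1), d=5 → -e3, X_14=(3, -3, -2)
t=14: X=(3, -3, -2), d=4 → +e3, X_15=(3, -3, -1)
t=15: X=(3, -3, -1), d=5 → -e3, X_16=(3, -3, -2)
t=16: X=(3, -3, -2), d=3 → -e2, X_17=(3, -4, -2)

(3, -4, -2)


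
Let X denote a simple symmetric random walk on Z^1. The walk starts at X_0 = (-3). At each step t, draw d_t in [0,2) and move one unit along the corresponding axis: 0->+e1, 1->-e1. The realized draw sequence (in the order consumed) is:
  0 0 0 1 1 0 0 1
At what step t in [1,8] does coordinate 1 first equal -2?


t=0: X=(-3), d=0 → +e1, X_1=(-2)
t=1: X=(-2), d=0 → +e1, X_2=(-1)
t=2: X=(-1), d=0 → +e1, X_3=(0)
t=3: X=(0), d=1 → -e1, X_4=(-1)
t=4: X=(-1), d=1 → -e1, X_5=(-2)
t=5: X=(-2), d=0 → +e1, X_6=(-1)
t=6: X=(-1), d=0 → +e1, X_7=(0)
t=7: X=(0), d=1 → -e1, X_8=(-1)

1


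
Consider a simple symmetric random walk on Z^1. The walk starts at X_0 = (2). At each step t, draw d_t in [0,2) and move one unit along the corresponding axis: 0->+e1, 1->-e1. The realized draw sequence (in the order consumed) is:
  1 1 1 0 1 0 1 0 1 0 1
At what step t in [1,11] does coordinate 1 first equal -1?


3

t=0: X=(2), d=1 → -e1, X_1=(1)
t=1: X=(1), d=1 → -e1, X_2=(0)
t=2: X=(0), d=1 → -e1, X_3=(-1)
t=3: X=(-1), d=0 → +e1, X_4=(0)
t=4: X=(0), d=1 → -e1, X_5=(-1)
t=5: X=(-1), d=0 → +e1, X_6=(0)
t=6: X=(0), d=1 → -e1, X_7=(-1)
t=7: X=(-1), d=0 → +e1, X_8=(0)
t=8: X=(0), d=1 → -e1, X_9=(-1)
t=9: X=(-1), d=0 → +e1, X_10=(0)
t=10: X=(0), d=1 → -e1, X_11=(-1)


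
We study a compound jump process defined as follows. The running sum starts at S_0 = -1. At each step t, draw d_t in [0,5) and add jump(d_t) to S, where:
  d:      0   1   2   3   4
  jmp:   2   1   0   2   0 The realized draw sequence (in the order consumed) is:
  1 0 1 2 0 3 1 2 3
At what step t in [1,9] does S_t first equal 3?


3

t=0: S=-1, d=1, jump=1, S_1=0
t=1: S=0, d=0, jump=2, S_2=2
t=2: S=2, d=1, jump=1, S_3=3
t=3: S=3, d=2, jump=0, S_4=3
t=4: S=3, d=0, jump=2, S_5=5
t=5: S=5, d=3, jump=2, S_6=7
t=6: S=7, d=1, jump=1, S_7=8
t=7: S=8, d=2, jump=0, S_8=8
t=8: S=8, d=3, jump=2, S_9=10


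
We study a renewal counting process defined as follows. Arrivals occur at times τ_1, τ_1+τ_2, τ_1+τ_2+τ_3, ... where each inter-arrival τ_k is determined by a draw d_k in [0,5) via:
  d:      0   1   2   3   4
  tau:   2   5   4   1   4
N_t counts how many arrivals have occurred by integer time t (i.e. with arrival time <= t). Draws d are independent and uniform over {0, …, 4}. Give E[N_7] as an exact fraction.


149561/78125

Inter-arrival values over d=0..4: [2, 5, 4, 1, 4]
Each d has probability 1/5, so the pmf of τ is: f(1) = 1/5, f(2) = 1/5, f(4) = 2/5, f(5) = 1/5
Renewal equation for m(n) = E[N_n]: condition on τ_1 = k (if k <= n, one arrival plus a fresh copy on the remaining n−k steps): m(n) = F(n) + Σ_{k<=n} f(k)·m(n−k), where F(n) = P(τ <= n) and m(0) = 0
m(1) = F(1) = 1/5
m(2) = F(2) + f(1)·m(1) = 2/5 + 1/5·1/5 = 11/25
m(3) = F(3) + f(1)·m(2) + f(2)·m(1) = 2/5 + 1/5·11/25 + 1/5·1/5 = 66/125
m(4) = F(4) + f(1)·m(3) + f(2)·m(2) = 4/5 + 1/5·66/125 + 1/5·11/25 = 621/625
m(5) = F(5) + f(1)·m(4) + f(2)·m(3) + f(4)·m(1) = 1 + 1/5·621/625 + 1/5·66/125 + 2/5·1/5 = 4326/3125
m(6) = F(6) + f(1)·m(5) + f(2)·m(4) + f(4)·m(2) + f(5)·m(1) = 1 + 1/5·4326/3125 + 1/5·621/625 + 2/5·11/25 + 1/5·1/5 = 26431/15625
m(7) = F(7) + f(1)·m(6) + f(2)·m(5) + f(4)·m(3) + f(5)·m(2) = 1 + 1/5·26431/15625 + 1/5·4326/3125 + 2/5·66/125 + 1/5·11/25 = 149561/78125
E[N_7] = m(7) = 149561/78125


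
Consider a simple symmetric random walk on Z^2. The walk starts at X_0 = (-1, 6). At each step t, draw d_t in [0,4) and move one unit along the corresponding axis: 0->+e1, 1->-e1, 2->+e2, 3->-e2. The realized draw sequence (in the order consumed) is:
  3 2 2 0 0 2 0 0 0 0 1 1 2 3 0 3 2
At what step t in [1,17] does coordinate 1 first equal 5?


10

t=0: X=(-1, 6), d=3 → -e2, X_1=(-1, 5)
t=1: X=(-1, 5), d=2 → +e2, X_2=(-1, 6)
t=2: X=(-1, 6), d=2 → +e2, X_3=(-1, 7)
t=3: X=(-1, 7), d=0 → +e1, X_4=(0, 7)
t=4: X=(0, 7), d=0 → +e1, X_5=(1, 7)
t=5: X=(1, 7), d=2 → +e2, X_6=(1, 8)
t=6: X=(1, 8), d=0 → +e1, X_7=(2, 8)
t=7: X=(2, 8), d=0 → +e1, X_8=(3, 8)
t=8: X=(3, 8), d=0 → +e1, X_9=(4, 8)
t=9: X=(4, 8), d=0 → +e1, X_10=(5, 8)
t=10: X=(5, 8), d=1 → -e1, X_11=(4, 8)
t=11: X=(4, 8), d=1 → -e1, X_12=(3, 8)
t=12: X=(3, 8), d=2 → +e2, X_13=(3, 9)
t=13: X=(3, 9), d=3 → -e2, X_14=(3, 8)
t=14: X=(3, 8), d=0 → +e1, X_15=(4, 8)
t=15: X=(4, 8), d=3 → -e2, X_16=(4, 7)
t=16: X=(4, 7), d=2 → +e2, X_17=(4, 8)


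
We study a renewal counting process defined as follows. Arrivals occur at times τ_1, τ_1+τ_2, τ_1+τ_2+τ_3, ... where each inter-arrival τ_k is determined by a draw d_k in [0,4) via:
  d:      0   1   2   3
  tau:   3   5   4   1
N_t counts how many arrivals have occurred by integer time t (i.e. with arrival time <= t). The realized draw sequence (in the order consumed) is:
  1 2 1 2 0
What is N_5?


draw d_1=1: τ_1=5, arrival time A_1=5
draw d_2=2: τ_2=4, arrival time A_2=9
draw d_3=1: τ_3=5, arrival time A_3=14
draw d_4=2: τ_4=4, arrival time A_4=18
draw d_5=0: τ_5=3, arrival time A_5=21
N_t over t=0..5: 0:0 1:0 2:0 3:0 4:0 5:1

1


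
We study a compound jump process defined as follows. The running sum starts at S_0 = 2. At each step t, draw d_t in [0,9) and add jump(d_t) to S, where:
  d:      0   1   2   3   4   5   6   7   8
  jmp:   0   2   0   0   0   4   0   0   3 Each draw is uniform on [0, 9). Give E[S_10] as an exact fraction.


12

Outcome values over d=0..8: [0, 2, 0, 0, 0, 4, 0, 0, 3]
Σy = 9, Σy² = 29, M = 9
μ = 9/9 = 1,  σ² = 29/9 − (1)² = 20/9
E[S_10] = 2 + 10·(1) = 12


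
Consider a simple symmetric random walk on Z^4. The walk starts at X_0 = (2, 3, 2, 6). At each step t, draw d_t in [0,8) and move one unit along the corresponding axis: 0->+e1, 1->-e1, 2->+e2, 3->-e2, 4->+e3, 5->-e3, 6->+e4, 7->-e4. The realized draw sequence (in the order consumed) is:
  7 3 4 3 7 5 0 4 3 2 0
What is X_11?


(4, 1, 3, 4)

t=0: X=(2, 3, 2, 6), d=7 → -e4, X_1=(2, 3, 2, 5)
t=1: X=(2, 3, 2, 5), d=3 → -e2, X_2=(2, 2, 2, 5)
t=2: X=(2, 2, 2, 5), d=4 → +e3, X_3=(2, 2, 3, 5)
t=3: X=(2, 2, 3, 5), d=3 → -e2, X_4=(2, 1, 3, 5)
t=4: X=(2, 1, 3, 5), d=7 → -e4, X_5=(2, 1, 3, 4)
t=5: X=(2, 1, 3, 4), d=5 → -e3, X_6=(2, 1, 2, 4)
t=6: X=(2, 1, 2, 4), d=0 → +e1, X_7=(3, 1, 2, 4)
t=7: X=(3, 1, 2, 4), d=4 → +e3, X_8=(3, 1, 3, 4)
t=8: X=(3, 1, 3, 4), d=3 → -e2, X_9=(3, 0, 3, 4)
t=9: X=(3, 0, 3, 4), d=2 → +e2, X_10=(3, 1, 3, 4)
t=10: X=(3, 1, 3, 4), d=0 → +e1, X_11=(4, 1, 3, 4)


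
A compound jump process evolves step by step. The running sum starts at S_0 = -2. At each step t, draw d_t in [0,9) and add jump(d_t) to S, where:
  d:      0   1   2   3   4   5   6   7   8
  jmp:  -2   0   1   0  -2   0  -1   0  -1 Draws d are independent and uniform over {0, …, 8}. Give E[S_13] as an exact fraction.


-83/9

Outcome values over d=0..8: [-2, 0, 1, 0, -2, 0, -1, 0, -1]
Σy = -5, Σy² = 11, M = 9
μ = -5/9 = -5/9,  σ² = 11/9 − (-5/9)² = 74/81
E[S_13] = -2 + 13·(-5/9) = -83/9


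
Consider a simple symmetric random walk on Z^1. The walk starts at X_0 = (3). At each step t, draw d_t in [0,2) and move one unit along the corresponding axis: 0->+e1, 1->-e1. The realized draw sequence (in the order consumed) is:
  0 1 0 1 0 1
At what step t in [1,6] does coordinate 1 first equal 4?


t=0: X=(3), d=0 → +e1, X_1=(4)
t=1: X=(4), d=1 → -e1, X_2=(3)
t=2: X=(3), d=0 → +e1, X_3=(4)
t=3: X=(4), d=1 → -e1, X_4=(3)
t=4: X=(3), d=0 → +e1, X_5=(4)
t=5: X=(4), d=1 → -e1, X_6=(3)

1
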